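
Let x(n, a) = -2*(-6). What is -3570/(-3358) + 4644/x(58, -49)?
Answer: 651558/1679 ≈ 388.06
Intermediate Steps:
x(n, a) = 12
-3570/(-3358) + 4644/x(58, -49) = -3570/(-3358) + 4644/12 = -3570*(-1/3358) + 4644*(1/12) = 1785/1679 + 387 = 651558/1679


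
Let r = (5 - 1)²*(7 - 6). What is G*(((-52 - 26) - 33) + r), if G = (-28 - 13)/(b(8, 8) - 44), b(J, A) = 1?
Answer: -3895/43 ≈ -90.581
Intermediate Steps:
r = 16 (r = 4²*1 = 16*1 = 16)
G = 41/43 (G = (-28 - 13)/(1 - 44) = -41/(-43) = -41*(-1/43) = 41/43 ≈ 0.95349)
G*(((-52 - 26) - 33) + r) = 41*(((-52 - 26) - 33) + 16)/43 = 41*((-78 - 33) + 16)/43 = 41*(-111 + 16)/43 = (41/43)*(-95) = -3895/43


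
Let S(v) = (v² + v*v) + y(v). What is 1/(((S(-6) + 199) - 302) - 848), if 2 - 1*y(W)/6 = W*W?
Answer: -1/1083 ≈ -0.00092336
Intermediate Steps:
y(W) = 12 - 6*W² (y(W) = 12 - 6*W*W = 12 - 6*W²)
S(v) = 12 - 4*v² (S(v) = (v² + v*v) + (12 - 6*v²) = (v² + v²) + (12 - 6*v²) = 2*v² + (12 - 6*v²) = 12 - 4*v²)
1/(((S(-6) + 199) - 302) - 848) = 1/((((12 - 4*(-6)²) + 199) - 302) - 848) = 1/((((12 - 4*36) + 199) - 302) - 848) = 1/((((12 - 144) + 199) - 302) - 848) = 1/(((-132 + 199) - 302) - 848) = 1/((67 - 302) - 848) = 1/(-235 - 848) = 1/(-1083) = -1/1083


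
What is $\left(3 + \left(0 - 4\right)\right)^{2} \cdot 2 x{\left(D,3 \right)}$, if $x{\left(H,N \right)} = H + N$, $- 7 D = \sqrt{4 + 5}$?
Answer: $\frac{36}{7} \approx 5.1429$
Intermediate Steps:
$D = - \frac{3}{7}$ ($D = - \frac{\sqrt{4 + 5}}{7} = - \frac{\sqrt{9}}{7} = \left(- \frac{1}{7}\right) 3 = - \frac{3}{7} \approx -0.42857$)
$\left(3 + \left(0 - 4\right)\right)^{2} \cdot 2 x{\left(D,3 \right)} = \left(3 + \left(0 - 4\right)\right)^{2} \cdot 2 \left(- \frac{3}{7} + 3\right) = \left(3 + \left(0 - 4\right)\right)^{2} \cdot 2 \cdot \frac{18}{7} = \left(3 - 4\right)^{2} \cdot 2 \cdot \frac{18}{7} = \left(-1\right)^{2} \cdot 2 \cdot \frac{18}{7} = 1 \cdot 2 \cdot \frac{18}{7} = 2 \cdot \frac{18}{7} = \frac{36}{7}$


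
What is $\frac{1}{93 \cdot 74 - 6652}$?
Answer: $\frac{1}{230} \approx 0.0043478$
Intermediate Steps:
$\frac{1}{93 \cdot 74 - 6652} = \frac{1}{6882 - 6652} = \frac{1}{230}$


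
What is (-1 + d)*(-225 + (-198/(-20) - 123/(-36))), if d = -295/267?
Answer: 3568981/8010 ≈ 445.57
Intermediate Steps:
d = -295/267 (d = -295*1/267 = -295/267 ≈ -1.1049)
(-1 + d)*(-225 + (-198/(-20) - 123/(-36))) = (-1 - 295/267)*(-225 + (-198/(-20) - 123/(-36))) = -562*(-225 + (-198*(-1/20) - 123*(-1/36)))/267 = -562*(-225 + (99/10 + 41/12))/267 = -562*(-225 + 799/60)/267 = -562/267*(-12701/60) = 3568981/8010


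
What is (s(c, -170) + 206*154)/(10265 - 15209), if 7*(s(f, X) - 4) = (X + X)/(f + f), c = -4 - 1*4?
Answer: -888469/138432 ≈ -6.4181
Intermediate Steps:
c = -8 (c = -4 - 4 = -8)
s(f, X) = 4 + X/(7*f) (s(f, X) = 4 + ((X + X)/(f + f))/7 = 4 + ((2*X)/((2*f)))/7 = 4 + ((2*X)*(1/(2*f)))/7 = 4 + (X/f)/7 = 4 + X/(7*f))
(s(c, -170) + 206*154)/(10265 - 15209) = ((4 + (1/7)*(-170)/(-8)) + 206*154)/(10265 - 15209) = ((4 + (1/7)*(-170)*(-1/8)) + 31724)/(-4944) = ((4 + 85/28) + 31724)*(-1/4944) = (197/28 + 31724)*(-1/4944) = (888469/28)*(-1/4944) = -888469/138432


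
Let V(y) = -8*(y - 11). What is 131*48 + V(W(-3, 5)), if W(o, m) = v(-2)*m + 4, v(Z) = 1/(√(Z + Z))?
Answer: 6344 + 20*I ≈ 6344.0 + 20.0*I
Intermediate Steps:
v(Z) = √2/(2*√Z) (v(Z) = 1/(√(2*Z)) = 1/(√2*√Z) = √2/(2*√Z))
W(o, m) = 4 - I*m/2 (W(o, m) = (√2/(2*√(-2)))*m + 4 = (√2*(-I*√2/2)/2)*m + 4 = (-I/2)*m + 4 = -I*m/2 + 4 = 4 - I*m/2)
V(y) = 88 - 8*y (V(y) = -8*(-11 + y) = 88 - 8*y)
131*48 + V(W(-3, 5)) = 131*48 + (88 - 8*(4 - ½*I*5)) = 6288 + (88 - 8*(4 - 5*I/2)) = 6288 + (88 + (-32 + 20*I)) = 6288 + (56 + 20*I) = 6344 + 20*I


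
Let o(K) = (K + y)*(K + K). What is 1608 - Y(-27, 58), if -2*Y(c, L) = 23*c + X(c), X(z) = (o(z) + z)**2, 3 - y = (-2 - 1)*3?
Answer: 307842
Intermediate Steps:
y = 12 (y = 3 - (-2 - 1)*3 = 3 - (-3)*3 = 3 - 1*(-9) = 3 + 9 = 12)
o(K) = 2*K*(12 + K) (o(K) = (K + 12)*(K + K) = (12 + K)*(2*K) = 2*K*(12 + K))
X(z) = (z + 2*z*(12 + z))**2 (X(z) = (2*z*(12 + z) + z)**2 = (z + 2*z*(12 + z))**2)
Y(c, L) = -23*c/2 - c**2*(25 + 2*c)**2/2 (Y(c, L) = -(23*c + c**2*(25 + 2*c)**2)/2 = -23*c/2 - c**2*(25 + 2*c)**2/2)
1608 - Y(-27, 58) = 1608 - (-27)*(-23 - 1*(-27)*(25 + 2*(-27))**2)/2 = 1608 - (-27)*(-23 - 1*(-27)*(25 - 54)**2)/2 = 1608 - (-27)*(-23 - 1*(-27)*(-29)**2)/2 = 1608 - (-27)*(-23 - 1*(-27)*841)/2 = 1608 - (-27)*(-23 + 22707)/2 = 1608 - (-27)*22684/2 = 1608 - 1*(-306234) = 1608 + 306234 = 307842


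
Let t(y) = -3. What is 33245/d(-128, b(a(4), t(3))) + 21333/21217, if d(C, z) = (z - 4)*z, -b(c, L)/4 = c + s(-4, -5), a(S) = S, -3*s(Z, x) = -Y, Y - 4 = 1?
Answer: 1292856801/23084096 ≈ 56.006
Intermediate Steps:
Y = 5 (Y = 4 + 1 = 5)
s(Z, x) = 5/3 (s(Z, x) = -(-1)*5/3 = -⅓*(-5) = 5/3)
b(c, L) = -20/3 - 4*c (b(c, L) = -4*(c + 5/3) = -4*(5/3 + c) = -20/3 - 4*c)
d(C, z) = z*(-4 + z) (d(C, z) = (-4 + z)*z = z*(-4 + z))
33245/d(-128, b(a(4), t(3))) + 21333/21217 = 33245/(((-20/3 - 4*4)*(-4 + (-20/3 - 4*4)))) + 21333/21217 = 33245/(((-20/3 - 16)*(-4 + (-20/3 - 16)))) + 21333*(1/21217) = 33245/((-68*(-4 - 68/3)/3)) + 21333/21217 = 33245/((-68/3*(-80/3))) + 21333/21217 = 33245/(5440/9) + 21333/21217 = 33245*(9/5440) + 21333/21217 = 59841/1088 + 21333/21217 = 1292856801/23084096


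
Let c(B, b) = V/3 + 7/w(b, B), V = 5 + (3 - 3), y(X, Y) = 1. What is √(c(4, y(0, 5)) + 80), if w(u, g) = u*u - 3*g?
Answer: √88242/33 ≈ 9.0017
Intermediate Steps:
w(u, g) = u² - 3*g
V = 5 (V = 5 + 0 = 5)
c(B, b) = 5/3 + 7/(b² - 3*B)
√(c(4, y(0, 5)) + 80) = √((-21 - 5*1² + 15*4)/(3*(-1*1² + 3*4)) + 80) = √((-21 - 5*1 + 60)/(3*(-1*1 + 12)) + 80) = √((-21 - 5 + 60)/(3*(-1 + 12)) + 80) = √((⅓)*34/11 + 80) = √((⅓)*(1/11)*34 + 80) = √(34/33 + 80) = √(2674/33) = √88242/33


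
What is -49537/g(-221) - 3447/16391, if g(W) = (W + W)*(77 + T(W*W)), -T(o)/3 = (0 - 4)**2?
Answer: 767777321/210099838 ≈ 3.6543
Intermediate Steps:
T(o) = -48 (T(o) = -3*(0 - 4)**2 = -3*(-4)**2 = -3*16 = -48)
g(W) = 58*W (g(W) = (W + W)*(77 - 48) = (2*W)*29 = 58*W)
-49537/g(-221) - 3447/16391 = -49537/(58*(-221)) - 3447/16391 = -49537/(-12818) - 3447*1/16391 = -49537*(-1/12818) - 3447/16391 = 49537/12818 - 3447/16391 = 767777321/210099838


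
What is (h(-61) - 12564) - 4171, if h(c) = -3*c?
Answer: -16552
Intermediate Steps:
(h(-61) - 12564) - 4171 = (-3*(-61) - 12564) - 4171 = (183 - 12564) - 4171 = -12381 - 4171 = -16552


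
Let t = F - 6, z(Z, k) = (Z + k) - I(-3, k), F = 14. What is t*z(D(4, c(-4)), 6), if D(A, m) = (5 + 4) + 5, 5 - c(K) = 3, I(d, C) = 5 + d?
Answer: 144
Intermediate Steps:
c(K) = 2 (c(K) = 5 - 1*3 = 5 - 3 = 2)
D(A, m) = 14 (D(A, m) = 9 + 5 = 14)
z(Z, k) = -2 + Z + k (z(Z, k) = (Z + k) - (5 - 3) = (Z + k) - 1*2 = (Z + k) - 2 = -2 + Z + k)
t = 8 (t = 14 - 6 = 8)
t*z(D(4, c(-4)), 6) = 8*(-2 + 14 + 6) = 8*18 = 144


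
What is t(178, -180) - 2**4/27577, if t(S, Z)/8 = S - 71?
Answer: 23605896/27577 ≈ 856.00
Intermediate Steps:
t(S, Z) = -568 + 8*S (t(S, Z) = 8*(S - 71) = 8*(-71 + S) = -568 + 8*S)
t(178, -180) - 2**4/27577 = (-568 + 8*178) - 2**4/27577 = (-568 + 1424) - 16/27577 = 856 - 1*16/27577 = 856 - 16/27577 = 23605896/27577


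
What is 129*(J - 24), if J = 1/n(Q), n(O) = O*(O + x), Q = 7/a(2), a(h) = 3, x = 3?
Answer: -345591/112 ≈ -3085.6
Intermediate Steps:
Q = 7/3 ≈ 2.3333
n(O) = O*(3 + O) (n(O) = O*(O + 3) = O*(3 + O))
J = 9/112 (J = 1/(7*(3 + 7/3)/3) = 1/((7/3)*(16/3)) = 1/(112/9) = 9/112 ≈ 0.080357)
129*(J - 24) = 129*(9/112 - 24) = 129*(-2679/112) = -345591/112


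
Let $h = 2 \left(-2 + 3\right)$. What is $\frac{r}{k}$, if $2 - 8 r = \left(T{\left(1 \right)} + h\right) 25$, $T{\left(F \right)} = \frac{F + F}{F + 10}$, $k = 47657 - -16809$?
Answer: $- \frac{289}{2836504} \approx -0.00010189$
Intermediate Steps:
$k = 64466$ ($k = 47657 + 16809 = 64466$)
$T{\left(F \right)} = \frac{2 F}{10 + F}$
$h = 2$ ($h = 2 \cdot 1 = 2$)
$r = - \frac{289}{44}$ ($r = \frac{1}{4} - \frac{\left(2 \cdot 1 \frac{1}{10 + 1} + 2\right) 25}{8} = \frac{1}{4} - \frac{\left(2 \cdot 1 \cdot \frac{1}{11} + 2\right) 25}{8} = \frac{1}{4} - \frac{\left(\frac{2}{11} + 2\right) 25}{8} = \frac{1}{4} - \frac{\frac{24}{11} \cdot 25}{8} = \frac{1}{4} - \frac{75}{11} = - \frac{289}{44} \approx -6.5682$)
$\frac{r}{k} = - \frac{289}{44 \cdot 64466} = \left(- \frac{289}{44}\right) \frac{1}{64466} = - \frac{289}{2836504}$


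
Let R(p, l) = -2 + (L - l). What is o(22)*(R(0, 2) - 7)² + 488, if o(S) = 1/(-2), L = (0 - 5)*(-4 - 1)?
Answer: 390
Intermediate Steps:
L = 25 (L = -5*(-5) = 25)
o(S) = -½
R(p, l) = 23 - l (R(p, l) = -2 + (25 - l) = 23 - l)
o(22)*(R(0, 2) - 7)² + 488 = -((23 - 1*2) - 7)²/2 + 488 = -((23 - 2) - 7)²/2 + 488 = -(21 - 7)²/2 + 488 = -½*14² + 488 = -½*196 + 488 = -98 + 488 = 390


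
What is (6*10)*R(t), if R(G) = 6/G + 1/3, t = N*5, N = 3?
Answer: 44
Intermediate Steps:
t = 15 (t = 3*5 = 15)
R(G) = 1/3 + 6/G (R(G) = 6/G + 1*(1/3) = 6/G + 1/3 = 1/3 + 6/G)
(6*10)*R(t) = (6*10)*((1/3)*(18 + 15)/15) = 60*((1/3)*(1/15)*33) = 60*(11/15) = 44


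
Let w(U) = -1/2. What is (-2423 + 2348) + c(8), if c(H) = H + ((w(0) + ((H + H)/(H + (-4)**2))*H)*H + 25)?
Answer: -10/3 ≈ -3.3333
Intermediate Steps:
w(U) = -1/2 (w(U) = -1*1/2 = -1/2)
c(H) = 25 + H + H*(-1/2 + 2*H**2/(16 + H)) (c(H) = H + ((-1/2 + ((H + H)/(H + (-4)**2))*H)*H + 25) = H + ((-1/2 + ((2*H)/(H + 16))*H)*H + 25) = H + ((-1/2 + ((2*H)/(16 + H))*H)*H + 25) = H + ((-1/2 + (2*H/(16 + H))*H)*H + 25) = H + ((-1/2 + 2*H**2/(16 + H))*H + 25) = H + (H*(-1/2 + 2*H**2/(16 + H)) + 25) = H + (25 + H*(-1/2 + 2*H**2/(16 + H))) = 25 + H + H*(-1/2 + 2*H**2/(16 + H)))
(-2423 + 2348) + c(8) = (-2423 + 2348) + (800 + 8**2 + 4*8**3 + 66*8)/(2*(16 + 8)) = -75 + (1/2)*(800 + 64 + 4*512 + 528)/24 = -75 + (1/2)*(1/24)*(800 + 64 + 2048 + 528) = -75 + (1/2)*(1/24)*3440 = -75 + 215/3 = -10/3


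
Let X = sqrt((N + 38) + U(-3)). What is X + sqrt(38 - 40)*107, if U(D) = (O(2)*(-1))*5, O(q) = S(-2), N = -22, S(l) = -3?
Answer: sqrt(31) + 107*I*sqrt(2) ≈ 5.5678 + 151.32*I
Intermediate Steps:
O(q) = -3
U(D) = 15 (U(D) = -3*(-1)*5 = 3*5 = 15)
X = sqrt(31) (X = sqrt((-22 + 38) + 15) = sqrt(16 + 15) = sqrt(31) ≈ 5.5678)
X + sqrt(38 - 40)*107 = sqrt(31) + sqrt(38 - 40)*107 = sqrt(31) + sqrt(-2)*107 = sqrt(31) + (I*sqrt(2))*107 = sqrt(31) + 107*I*sqrt(2)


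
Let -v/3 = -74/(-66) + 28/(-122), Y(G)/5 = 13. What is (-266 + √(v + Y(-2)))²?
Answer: 47519096/671 - 1064*√7015305/671 ≈ 66618.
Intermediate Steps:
Y(G) = 65 (Y(G) = 5*13 = 65)
v = -1795/671 (v = -3*(-74/(-66) + 28/(-122)) = -3*(-74*(-1/66) + 28*(-1/122)) = -3*(37/33 - 14/61) = -3*1795/2013 = -1795/671 ≈ -2.6751)
(-266 + √(v + Y(-2)))² = (-266 + √(-1795/671 + 65))² = (-266 + √(41820/671))² = (-266 + 2*√7015305/671)²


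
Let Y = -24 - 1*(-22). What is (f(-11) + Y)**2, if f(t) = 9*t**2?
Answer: 1181569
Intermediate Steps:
Y = -2 (Y = -24 + 22 = -2)
(f(-11) + Y)**2 = (9*(-11)**2 - 2)**2 = (9*121 - 2)**2 = (1089 - 2)**2 = 1087**2 = 1181569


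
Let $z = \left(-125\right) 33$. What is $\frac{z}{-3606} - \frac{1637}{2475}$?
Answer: $\frac{1435451}{2974950} \approx 0.48251$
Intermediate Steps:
$z = -4125$
$\frac{z}{-3606} - \frac{1637}{2475} = - \frac{4125}{-3606} - \frac{1637}{2475} = \left(-4125\right) \left(- \frac{1}{3606}\right) - \frac{1637}{2475} = \frac{1375}{1202} - \frac{1637}{2475} = \frac{1435451}{2974950}$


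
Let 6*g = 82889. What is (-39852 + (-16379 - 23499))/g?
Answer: -478380/82889 ≈ -5.7713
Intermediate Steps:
g = 82889/6 (g = (⅙)*82889 = 82889/6 ≈ 13815.)
(-39852 + (-16379 - 23499))/g = (-39852 + (-16379 - 23499))/(82889/6) = (-39852 - 39878)*(6/82889) = -79730*6/82889 = -478380/82889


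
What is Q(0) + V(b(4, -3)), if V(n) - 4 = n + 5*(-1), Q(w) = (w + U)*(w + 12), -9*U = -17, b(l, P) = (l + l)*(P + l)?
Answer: 89/3 ≈ 29.667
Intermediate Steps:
b(l, P) = 2*l*(P + l) (b(l, P) = (2*l)*(P + l) = 2*l*(P + l))
U = 17/9 (U = -⅑*(-17) = 17/9 ≈ 1.8889)
Q(w) = (12 + w)*(17/9 + w) (Q(w) = (w + 17/9)*(w + 12) = (17/9 + w)*(12 + w) = (12 + w)*(17/9 + w))
V(n) = -1 + n (V(n) = 4 + (n + 5*(-1)) = 4 + (n - 5) = 4 + (-5 + n) = -1 + n)
Q(0) + V(b(4, -3)) = (68/3 + 0² + (125/9)*0) + (-1 + 2*4*(-3 + 4)) = (68/3 + 0 + 0) + (-1 + 2*4*1) = 68/3 + (-1 + 8) = 68/3 + 7 = 89/3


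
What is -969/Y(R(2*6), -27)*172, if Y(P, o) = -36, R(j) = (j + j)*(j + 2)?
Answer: 13889/3 ≈ 4629.7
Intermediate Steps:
R(j) = 2*j*(2 + j) (R(j) = (2*j)*(2 + j) = 2*j*(2 + j))
-969/Y(R(2*6), -27)*172 = -969/(-36)*172 = -969*(-1/36)*172 = (323/12)*172 = 13889/3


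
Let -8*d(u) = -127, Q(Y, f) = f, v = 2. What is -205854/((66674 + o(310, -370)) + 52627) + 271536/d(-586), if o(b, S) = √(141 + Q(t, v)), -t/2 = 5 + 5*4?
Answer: 1189017934457271/69521404391 + 102927*√143/7116364229 ≈ 17103.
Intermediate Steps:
t = -50 (t = -2*(5 + 5*4) = -2*(5 + 20) = -2*25 = -50)
d(u) = 127/8 (d(u) = -⅛*(-127) = 127/8)
o(b, S) = √143 (o(b, S) = √(141 + 2) = √143)
-205854/((66674 + o(310, -370)) + 52627) + 271536/d(-586) = -205854/((66674 + √143) + 52627) + 271536/(127/8) = -205854/(119301 + √143) + 271536*(8/127) = -205854/(119301 + √143) + 2172288/127 = 2172288/127 - 205854/(119301 + √143)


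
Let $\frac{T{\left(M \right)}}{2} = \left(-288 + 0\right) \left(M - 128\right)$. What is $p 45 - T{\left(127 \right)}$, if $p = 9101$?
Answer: $408969$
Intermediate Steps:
$T{\left(M \right)} = 73728 - 576 M$ ($T{\left(M \right)} = 2 \left(-288 + 0\right) \left(M - 128\right) = 2 \left(- 288 \left(-128 + M\right)\right) = 2 \left(36864 - 288 M\right) = 73728 - 576 M$)
$p 45 - T{\left(127 \right)} = 9101 \cdot 45 - \left(73728 - 73152\right) = 409545 - \left(73728 - 73152\right) = 409545 - 576 = 408969$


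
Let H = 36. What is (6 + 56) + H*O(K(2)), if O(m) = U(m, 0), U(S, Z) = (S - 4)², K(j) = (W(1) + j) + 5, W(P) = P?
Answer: 638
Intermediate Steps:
K(j) = 6 + j (K(j) = (1 + j) + 5 = 6 + j)
U(S, Z) = (-4 + S)²
O(m) = (-4 + m)²
(6 + 56) + H*O(K(2)) = (6 + 56) + 36*(-4 + (6 + 2))² = 62 + 36*(-4 + 8)² = 62 + 36*4² = 62 + 36*16 = 62 + 576 = 638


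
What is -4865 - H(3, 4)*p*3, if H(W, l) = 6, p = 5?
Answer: -4955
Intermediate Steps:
-4865 - H(3, 4)*p*3 = -4865 - 6*5*3 = -4865 - 30*3 = -4865 - 1*90 = -4865 - 90 = -4955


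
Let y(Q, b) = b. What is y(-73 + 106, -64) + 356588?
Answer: 356524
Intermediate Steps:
y(-73 + 106, -64) + 356588 = -64 + 356588 = 356524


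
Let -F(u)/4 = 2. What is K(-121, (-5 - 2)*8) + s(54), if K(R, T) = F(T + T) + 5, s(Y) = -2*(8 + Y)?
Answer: -127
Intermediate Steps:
F(u) = -8 (F(u) = -4*2 = -8)
s(Y) = -16 - 2*Y
K(R, T) = -3 (K(R, T) = -8 + 5 = -3)
K(-121, (-5 - 2)*8) + s(54) = -3 + (-16 - 2*54) = -3 + (-16 - 108) = -3 - 124 = -127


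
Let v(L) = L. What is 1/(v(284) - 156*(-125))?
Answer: 1/19784 ≈ 5.0546e-5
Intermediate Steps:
1/(v(284) - 156*(-125)) = 1/(284 - 156*(-125)) = 1/(284 + 19500) = 1/19784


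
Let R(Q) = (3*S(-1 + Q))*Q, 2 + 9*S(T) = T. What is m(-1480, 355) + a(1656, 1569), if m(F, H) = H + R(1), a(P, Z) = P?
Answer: 6031/3 ≈ 2010.3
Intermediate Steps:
S(T) = -2/9 + T/9
R(Q) = Q*(-1 + Q/3) (R(Q) = (3*(-2/9 + (-1 + Q)/9))*Q = (3*(-2/9 + (-⅑ + Q/9)))*Q = (3*(-⅓ + Q/9))*Q = (-1 + Q/3)*Q = Q*(-1 + Q/3))
m(F, H) = -⅔ + H (m(F, H) = H + (⅓)*1*(-3 + 1) = H + (⅓)*1*(-2) = H - ⅔ = -⅔ + H)
m(-1480, 355) + a(1656, 1569) = (-⅔ + 355) + 1656 = 1063/3 + 1656 = 6031/3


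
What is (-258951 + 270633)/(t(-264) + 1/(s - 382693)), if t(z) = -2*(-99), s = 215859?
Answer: 1948954788/33033131 ≈ 59.000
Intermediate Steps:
t(z) = 198
(-258951 + 270633)/(t(-264) + 1/(s - 382693)) = (-258951 + 270633)/(198 + 1/(215859 - 382693)) = 11682/(198 + 1/(-166834)) = 11682/(198 - 1/166834) = 11682/(33033131/166834) = 11682*(166834/33033131) = 1948954788/33033131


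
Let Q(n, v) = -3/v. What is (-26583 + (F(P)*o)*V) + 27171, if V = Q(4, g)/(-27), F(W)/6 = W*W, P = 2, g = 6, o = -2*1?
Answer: 5284/9 ≈ 587.11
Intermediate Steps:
o = -2
F(W) = 6*W² (F(W) = 6*(W*W) = 6*W²)
V = 1/54 (V = -3/6/(-27) = -3*⅙*(-1/27) = -½*(-1/27) = 1/54 ≈ 0.018519)
(-26583 + (F(P)*o)*V) + 27171 = (-26583 + ((6*2²)*(-2))*(1/54)) + 27171 = (-26583 + ((6*4)*(-2))*(1/54)) + 27171 = (-26583 + (24*(-2))*(1/54)) + 27171 = (-26583 - 48*1/54) + 27171 = (-26583 - 8/9) + 27171 = -239255/9 + 27171 = 5284/9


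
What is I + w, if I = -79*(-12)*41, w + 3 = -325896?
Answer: -287031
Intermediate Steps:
w = -325899 (w = -3 - 325896 = -325899)
I = 38868 (I = 948*41 = 38868)
I + w = 38868 - 325899 = -287031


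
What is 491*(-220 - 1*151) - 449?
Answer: -182610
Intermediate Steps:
491*(-220 - 1*151) - 449 = 491*(-220 - 151) - 449 = 491*(-371) - 449 = -182161 - 449 = -182610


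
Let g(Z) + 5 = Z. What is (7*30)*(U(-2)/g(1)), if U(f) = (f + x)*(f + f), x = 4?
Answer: 420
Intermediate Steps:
g(Z) = -5 + Z
U(f) = 2*f*(4 + f) (U(f) = (f + 4)*(f + f) = (4 + f)*(2*f) = 2*f*(4 + f))
(7*30)*(U(-2)/g(1)) = (7*30)*((2*(-2)*(4 - 2))/(-5 + 1)) = 210*((2*(-2)*2)/(-4)) = 210*(-8*(-¼)) = 210*2 = 420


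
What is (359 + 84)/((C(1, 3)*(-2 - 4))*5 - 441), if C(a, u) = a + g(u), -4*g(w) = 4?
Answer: -443/441 ≈ -1.0045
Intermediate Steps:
g(w) = -1 (g(w) = -1/4*4 = -1)
C(a, u) = -1 + a (C(a, u) = a - 1 = -1 + a)
(359 + 84)/((C(1, 3)*(-2 - 4))*5 - 441) = (359 + 84)/(((-1 + 1)*(-2 - 4))*5 - 441) = 443/((0*(-6))*5 - 441) = 443/(0*5 - 441) = 443/(0 - 441) = 443/(-441) = 443*(-1/441) = -443/441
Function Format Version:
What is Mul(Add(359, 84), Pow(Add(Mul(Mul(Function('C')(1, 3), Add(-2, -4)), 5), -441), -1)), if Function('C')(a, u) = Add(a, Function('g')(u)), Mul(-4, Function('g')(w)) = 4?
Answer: Rational(-443, 441) ≈ -1.0045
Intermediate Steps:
Function('g')(w) = -1 (Function('g')(w) = Mul(Rational(-1, 4), 4) = -1)
Function('C')(a, u) = Add(-1, a) (Function('C')(a, u) = Add(a, -1) = Add(-1, a))
Mul(Add(359, 84), Pow(Add(Mul(Mul(Function('C')(1, 3), Add(-2, -4)), 5), -441), -1)) = Mul(Add(359, 84), Pow(Add(Mul(Mul(Add(-1, 1), Add(-2, -4)), 5), -441), -1)) = Mul(443, Pow(Add(Mul(Mul(0, -6), 5), -441), -1)) = Mul(443, Pow(Add(Mul(0, 5), -441), -1)) = Mul(443, Pow(Add(0, -441), -1)) = Mul(443, Pow(-441, -1)) = Mul(443, Rational(-1, 441)) = Rational(-443, 441)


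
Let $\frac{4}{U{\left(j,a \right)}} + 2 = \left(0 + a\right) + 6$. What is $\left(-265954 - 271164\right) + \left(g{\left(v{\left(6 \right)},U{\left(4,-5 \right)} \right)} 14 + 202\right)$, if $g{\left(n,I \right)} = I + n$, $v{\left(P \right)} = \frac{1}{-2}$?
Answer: $-536979$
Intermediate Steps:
$U{\left(j,a \right)} = \frac{4}{4 + a}$ ($U{\left(j,a \right)} = \frac{4}{-2 + \left(\left(0 + a\right) + 6\right)} = \frac{4}{-2 + \left(a + 6\right)} = \frac{4}{-2 + \left(6 + a\right)} = \frac{4}{4 + a}$)
$v{\left(P \right)} = - \frac{1}{2}$
$\left(-265954 - 271164\right) + \left(g{\left(v{\left(6 \right)},U{\left(4,-5 \right)} \right)} 14 + 202\right) = \left(-265954 - 271164\right) + \left(\left(\frac{4}{4 - 5} - \frac{1}{2}\right) 14 + 202\right) = -537118 + \left(\left(\frac{4}{-1} - \frac{1}{2}\right) 14 + 202\right) = -537118 + \left(\left(4 \left(-1\right) - \frac{1}{2}\right) 14 + 202\right) = -537118 + \left(\left(-4 - \frac{1}{2}\right) 14 + 202\right) = -537118 + \left(\left(- \frac{9}{2}\right) 14 + 202\right) = -537118 + \left(-63 + 202\right) = -537118 + 139 = -536979$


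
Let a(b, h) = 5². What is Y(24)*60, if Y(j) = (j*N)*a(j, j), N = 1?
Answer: 36000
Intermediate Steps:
a(b, h) = 25
Y(j) = 25*j (Y(j) = (j*1)*25 = j*25 = 25*j)
Y(24)*60 = (25*24)*60 = 600*60 = 36000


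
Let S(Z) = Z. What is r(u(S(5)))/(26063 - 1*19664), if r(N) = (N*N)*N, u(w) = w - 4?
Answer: 1/6399 ≈ 0.00015627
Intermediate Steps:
u(w) = -4 + w
r(N) = N³ (r(N) = N²*N = N³)
r(u(S(5)))/(26063 - 1*19664) = (-4 + 5)³/(26063 - 1*19664) = 1³/(26063 - 19664) = 1/6399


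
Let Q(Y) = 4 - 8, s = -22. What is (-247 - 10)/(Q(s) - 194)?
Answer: 257/198 ≈ 1.2980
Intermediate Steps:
Q(Y) = -4
(-247 - 10)/(Q(s) - 194) = (-247 - 10)/(-4 - 194) = -257/(-198) = -257*(-1/198) = 257/198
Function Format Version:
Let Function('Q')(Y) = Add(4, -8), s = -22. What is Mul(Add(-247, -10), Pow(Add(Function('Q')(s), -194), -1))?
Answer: Rational(257, 198) ≈ 1.2980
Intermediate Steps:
Function('Q')(Y) = -4
Mul(Add(-247, -10), Pow(Add(Function('Q')(s), -194), -1)) = Mul(Add(-247, -10), Pow(Add(-4, -194), -1)) = Mul(-257, Pow(-198, -1)) = Mul(-257, Rational(-1, 198)) = Rational(257, 198)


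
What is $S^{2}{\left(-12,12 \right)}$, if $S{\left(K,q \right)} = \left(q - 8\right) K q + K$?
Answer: $345744$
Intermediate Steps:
$S{\left(K,q \right)} = K + K q \left(-8 + q\right)$ ($S{\left(K,q \right)} = \left(-8 + q\right) K q + K = K \left(-8 + q\right) q + K = K q \left(-8 + q\right) + K = K + K q \left(-8 + q\right)$)
$S^{2}{\left(-12,12 \right)} = \left(- 12 \left(1 + 12^{2} - 96\right)\right)^{2} = \left(- 12 \left(1 + 144 - 96\right)\right)^{2} = \left(\left(-12\right) 49\right)^{2} = \left(-588\right)^{2} = 345744$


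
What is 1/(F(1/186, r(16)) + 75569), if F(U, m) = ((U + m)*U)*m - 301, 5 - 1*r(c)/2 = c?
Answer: 17298/1302030865 ≈ 1.3285e-5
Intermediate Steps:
r(c) = 10 - 2*c
F(U, m) = -301 + U*m*(U + m) (F(U, m) = (U*(U + m))*m - 301 = U*m*(U + m) - 301 = -301 + U*m*(U + m))
1/(F(1/186, r(16)) + 75569) = 1/((-301 + (10 - 2*16)²/186 + (10 - 2*16)*(1/186)²) + 75569) = 1/((-301 + (10 - 32)²/186 + (10 - 32)*(1/186)²) + 75569) = 1/((-301 + (1/186)*(-22)² - 22*1/34596) + 75569) = 1/((-301 + (1/186)*484 - 11/17298) + 75569) = 1/((-301 + 242/93 - 11/17298) + 75569) = 1/(-5161697/17298 + 75569) = 1/(1302030865/17298) = 17298/1302030865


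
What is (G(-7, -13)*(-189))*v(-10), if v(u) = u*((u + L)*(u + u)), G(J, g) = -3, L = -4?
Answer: -1587600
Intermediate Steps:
v(u) = 2*u**2*(-4 + u) (v(u) = u*((u - 4)*(u + u)) = u*((-4 + u)*(2*u)) = u*(2*u*(-4 + u)) = 2*u**2*(-4 + u))
(G(-7, -13)*(-189))*v(-10) = (-3*(-189))*(2*(-10)**2*(-4 - 10)) = 567*(2*100*(-14)) = 567*(-2800) = -1587600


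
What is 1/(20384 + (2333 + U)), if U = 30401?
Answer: 1/53118 ≈ 1.8826e-5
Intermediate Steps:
1/(20384 + (2333 + U)) = 1/(20384 + (2333 + 30401)) = 1/(20384 + 32734) = 1/53118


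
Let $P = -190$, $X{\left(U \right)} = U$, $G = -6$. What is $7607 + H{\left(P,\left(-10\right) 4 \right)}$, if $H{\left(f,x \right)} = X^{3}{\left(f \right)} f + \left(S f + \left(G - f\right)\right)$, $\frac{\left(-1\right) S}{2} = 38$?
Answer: $1303232231$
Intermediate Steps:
$S = -76$ ($S = \left(-2\right) 38 = -76$)
$H{\left(f,x \right)} = -6 + f^{4} - 77 f$ ($H{\left(f,x \right)} = f^{3} f - \left(6 + 77 f\right) = f^{4} - \left(6 + 77 f\right) = -6 + f^{4} - 77 f$)
$7607 + H{\left(P,\left(-10\right) 4 \right)} = 7607 - \left(-14624 - 1303210000\right) = 7607 + \left(-6 + 1303210000 + 14630\right) = 7607 + 1303224624 = 1303232231$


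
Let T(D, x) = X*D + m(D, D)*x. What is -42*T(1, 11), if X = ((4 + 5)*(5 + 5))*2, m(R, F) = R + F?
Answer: -8484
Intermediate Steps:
m(R, F) = F + R
X = 180 (X = (9*10)*2 = 90*2 = 180)
T(D, x) = 180*D + 2*D*x (T(D, x) = 180*D + (D + D)*x = 180*D + (2*D)*x = 180*D + 2*D*x)
-42*T(1, 11) = -84*(90 + 11) = -84*101 = -42*202 = -8484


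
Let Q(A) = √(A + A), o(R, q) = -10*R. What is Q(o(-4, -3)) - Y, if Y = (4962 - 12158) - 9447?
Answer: 16643 + 4*√5 ≈ 16652.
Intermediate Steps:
Y = -16643 (Y = -7196 - 9447 = -16643)
Q(A) = √2*√A (Q(A) = √(2*A) = √2*√A)
Q(o(-4, -3)) - Y = √2*√(-10*(-4)) - 1*(-16643) = √2*√40 + 16643 = √2*(2*√10) + 16643 = 4*√5 + 16643 = 16643 + 4*√5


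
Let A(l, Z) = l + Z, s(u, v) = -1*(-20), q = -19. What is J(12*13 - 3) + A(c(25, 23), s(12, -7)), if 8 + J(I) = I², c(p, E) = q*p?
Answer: 22946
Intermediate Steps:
s(u, v) = 20
c(p, E) = -19*p
A(l, Z) = Z + l
J(I) = -8 + I²
J(12*13 - 3) + A(c(25, 23), s(12, -7)) = (-8 + (12*13 - 3)²) + (20 - 19*25) = (-8 + (156 - 3)²) + (20 - 475) = (-8 + 153²) - 455 = (-8 + 23409) - 455 = 23401 - 455 = 22946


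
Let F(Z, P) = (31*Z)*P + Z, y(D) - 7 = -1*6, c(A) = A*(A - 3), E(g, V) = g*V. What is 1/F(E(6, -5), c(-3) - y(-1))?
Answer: -1/15840 ≈ -6.3131e-5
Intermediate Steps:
E(g, V) = V*g
c(A) = A*(-3 + A)
y(D) = 1 (y(D) = 7 - 1*6 = 7 - 6 = 1)
F(Z, P) = Z + 31*P*Z (F(Z, P) = 31*P*Z + Z = Z + 31*P*Z)
1/F(E(6, -5), c(-3) - y(-1)) = 1/((-5*6)*(1 + 31*(-3*(-3 - 3) - 1*1))) = 1/(-30*(1 + 31*(-3*(-6) - 1))) = 1/(-30*(1 + 31*(18 - 1))) = 1/(-30*(1 + 31*17)) = 1/(-30*(1 + 527)) = 1/(-30*528) = 1/(-15840) = -1/15840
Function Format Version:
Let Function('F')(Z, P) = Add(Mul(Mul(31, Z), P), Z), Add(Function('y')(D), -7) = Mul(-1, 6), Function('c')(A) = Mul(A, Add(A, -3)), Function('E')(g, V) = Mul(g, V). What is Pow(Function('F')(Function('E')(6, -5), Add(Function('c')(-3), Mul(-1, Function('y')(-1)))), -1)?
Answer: Rational(-1, 15840) ≈ -6.3131e-5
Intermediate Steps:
Function('E')(g, V) = Mul(V, g)
Function('c')(A) = Mul(A, Add(-3, A))
Function('y')(D) = 1 (Function('y')(D) = Add(7, Mul(-1, 6)) = Add(7, -6) = 1)
Function('F')(Z, P) = Add(Z, Mul(31, P, Z)) (Function('F')(Z, P) = Add(Mul(31, P, Z), Z) = Add(Z, Mul(31, P, Z)))
Pow(Function('F')(Function('E')(6, -5), Add(Function('c')(-3), Mul(-1, Function('y')(-1)))), -1) = Pow(Mul(Mul(-5, 6), Add(1, Mul(31, Add(Mul(-3, Add(-3, -3)), Mul(-1, 1))))), -1) = Pow(Mul(-30, Add(1, Mul(31, Add(Mul(-3, -6), -1)))), -1) = Pow(Mul(-30, Add(1, Mul(31, Add(18, -1)))), -1) = Pow(Mul(-30, Add(1, Mul(31, 17))), -1) = Pow(Mul(-30, Add(1, 527)), -1) = Pow(Mul(-30, 528), -1) = Pow(-15840, -1) = Rational(-1, 15840)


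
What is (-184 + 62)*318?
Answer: -38796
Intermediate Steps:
(-184 + 62)*318 = -122*318 = -38796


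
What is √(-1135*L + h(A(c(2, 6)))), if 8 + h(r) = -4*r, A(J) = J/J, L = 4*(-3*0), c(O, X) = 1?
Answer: 2*I*√3 ≈ 3.4641*I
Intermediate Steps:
L = 0 (L = 4*0 = 0)
A(J) = 1
h(r) = -8 - 4*r
√(-1135*L + h(A(c(2, 6)))) = √(-1135*0 + (-8 - 4*1)) = √(0 + (-8 - 4)) = √(0 - 12) = √(-12) = 2*I*√3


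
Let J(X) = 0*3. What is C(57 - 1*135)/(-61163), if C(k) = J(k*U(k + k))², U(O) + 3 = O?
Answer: 0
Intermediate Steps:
U(O) = -3 + O
J(X) = 0
C(k) = 0 (C(k) = 0² = 0)
C(57 - 1*135)/(-61163) = 0/(-61163) = 0*(-1/61163) = 0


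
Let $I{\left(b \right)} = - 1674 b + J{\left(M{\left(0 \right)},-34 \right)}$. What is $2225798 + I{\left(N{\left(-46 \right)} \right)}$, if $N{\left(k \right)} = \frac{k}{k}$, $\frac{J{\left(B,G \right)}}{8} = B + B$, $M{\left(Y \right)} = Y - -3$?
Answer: $2224172$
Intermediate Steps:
$M{\left(Y \right)} = 3 + Y$ ($M{\left(Y \right)} = Y + 3 = 3 + Y$)
$J{\left(B,G \right)} = 16 B$ ($J{\left(B,G \right)} = 8 \left(B + B\right) = 8 \cdot 2 B = 16 B$)
$N{\left(k \right)} = 1$
$I{\left(b \right)} = 48 - 1674 b$ ($I{\left(b \right)} = - 1674 b + 16 \left(3 + 0\right) = - 1674 b + 16 \cdot 3 = - 1674 b + 48 = 48 - 1674 b$)
$2225798 + I{\left(N{\left(-46 \right)} \right)} = 2225798 + \left(48 - 1674\right) = 2225798 - 1626 = 2224172$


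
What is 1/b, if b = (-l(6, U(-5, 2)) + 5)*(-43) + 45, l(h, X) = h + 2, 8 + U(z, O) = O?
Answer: 1/174 ≈ 0.0057471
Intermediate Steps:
U(z, O) = -8 + O
l(h, X) = 2 + h
b = 174 (b = (-(2 + 6) + 5)*(-43) + 45 = (-1*8 + 5)*(-43) + 45 = (-8 + 5)*(-43) + 45 = -3*(-43) + 45 = 129 + 45 = 174)
1/b = 1/174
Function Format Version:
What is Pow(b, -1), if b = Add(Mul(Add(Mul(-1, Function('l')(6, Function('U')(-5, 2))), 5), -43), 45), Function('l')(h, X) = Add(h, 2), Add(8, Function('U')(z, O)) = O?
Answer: Rational(1, 174) ≈ 0.0057471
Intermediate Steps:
Function('U')(z, O) = Add(-8, O)
Function('l')(h, X) = Add(2, h)
b = 174 (b = Add(Mul(Add(Mul(-1, Add(2, 6)), 5), -43), 45) = Add(Mul(Add(Mul(-1, 8), 5), -43), 45) = Add(Mul(Add(-8, 5), -43), 45) = Add(Mul(-3, -43), 45) = Add(129, 45) = 174)
Pow(b, -1) = Pow(174, -1) = Rational(1, 174)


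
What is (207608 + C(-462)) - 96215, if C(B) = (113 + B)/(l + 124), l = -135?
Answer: 1225672/11 ≈ 1.1142e+5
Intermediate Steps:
C(B) = -113/11 - B/11 (C(B) = (113 + B)/(-135 + 124) = (113 + B)/(-11) = (113 + B)*(-1/11) = -113/11 - B/11)
(207608 + C(-462)) - 96215 = (207608 + (-113/11 - 1/11*(-462))) - 96215 = (207608 + (-113/11 + 42)) - 96215 = (207608 + 349/11) - 96215 = 2284037/11 - 96215 = 1225672/11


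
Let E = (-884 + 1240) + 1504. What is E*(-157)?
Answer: -292020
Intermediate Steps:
E = 1860 (E = 356 + 1504 = 1860)
E*(-157) = 1860*(-157) = -292020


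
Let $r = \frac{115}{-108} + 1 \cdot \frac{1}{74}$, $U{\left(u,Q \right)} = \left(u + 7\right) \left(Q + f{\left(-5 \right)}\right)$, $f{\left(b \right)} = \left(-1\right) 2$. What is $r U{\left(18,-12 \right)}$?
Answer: $\frac{735175}{1998} \approx 367.96$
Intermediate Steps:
$f{\left(b \right)} = -2$
$U{\left(u,Q \right)} = \left(-2 + Q\right) \left(7 + u\right)$ ($U{\left(u,Q \right)} = \left(u + 7\right) \left(Q - 2\right) = \left(7 + u\right) \left(-2 + Q\right) = \left(-2 + Q\right) \left(7 + u\right)$)
$r = - \frac{4201}{3996}$ ($r = 115 \left(- \frac{1}{108}\right) + 1 \cdot \frac{1}{74} = - \frac{115}{108} + \frac{1}{74} = - \frac{4201}{3996} \approx -1.0513$)
$r U{\left(18,-12 \right)} = - \frac{4201 \left(-14 - 36 + 7 \left(-12\right) - 216\right)}{3996} = - \frac{4201 \left(-14 - 36 - 84 - 216\right)}{3996} = \left(- \frac{4201}{3996}\right) \left(-350\right) = \frac{735175}{1998}$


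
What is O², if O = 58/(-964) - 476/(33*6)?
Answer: 13826702569/2277007524 ≈ 6.0723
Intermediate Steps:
O = -117587/47718 (O = 58*(-1/964) - 476/198 = -29/482 - 476*1/198 = -29/482 - 238/99 = -117587/47718 ≈ -2.4642)
O² = (-117587/47718)² = 13826702569/2277007524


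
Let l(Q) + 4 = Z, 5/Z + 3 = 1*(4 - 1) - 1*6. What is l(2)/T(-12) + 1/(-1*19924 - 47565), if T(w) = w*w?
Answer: -1958045/58310496 ≈ -0.033580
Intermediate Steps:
T(w) = w²
Z = -⅚ (Z = 5/(-3 + (1*(4 - 1) - 1*6)) = 5/(-3 + (1*3 - 6)) = 5/(-3 + (3 - 6)) = 5/(-3 - 3) = 5/(-6) = 5*(-⅙) = -⅚ ≈ -0.83333)
l(Q) = -29/6 (l(Q) = -4 - ⅚ = -29/6)
l(2)/T(-12) + 1/(-1*19924 - 47565) = -29/6/(-12)² + 1/(-1*19924 - 47565) = -29/6/144 + 1/(-19924 - 47565) = (1/144)*(-29/6) + 1/(-67489) = -29/864 - 1/67489 = -1958045/58310496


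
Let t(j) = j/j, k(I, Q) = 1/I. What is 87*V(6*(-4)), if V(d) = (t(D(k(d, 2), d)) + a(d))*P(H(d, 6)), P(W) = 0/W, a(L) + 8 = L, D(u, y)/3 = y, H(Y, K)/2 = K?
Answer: 0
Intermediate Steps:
H(Y, K) = 2*K
D(u, y) = 3*y
a(L) = -8 + L
t(j) = 1
P(W) = 0
V(d) = 0 (V(d) = (1 + (-8 + d))*0 = (-7 + d)*0 = 0)
87*V(6*(-4)) = 87*0 = 0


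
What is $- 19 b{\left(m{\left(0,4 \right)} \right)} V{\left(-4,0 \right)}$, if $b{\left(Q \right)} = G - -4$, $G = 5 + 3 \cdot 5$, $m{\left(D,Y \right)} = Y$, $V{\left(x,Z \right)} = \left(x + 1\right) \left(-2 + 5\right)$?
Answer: $4104$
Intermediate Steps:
$V{\left(x,Z \right)} = 3 + 3 x$ ($V{\left(x,Z \right)} = \left(1 + x\right) 3 = 3 + 3 x$)
$G = 20$ ($G = 5 + 15 = 20$)
$b{\left(Q \right)} = 24$ ($b{\left(Q \right)} = 20 - -4 = 20 + 4 = 24$)
$- 19 b{\left(m{\left(0,4 \right)} \right)} V{\left(-4,0 \right)} = \left(-19\right) 24 \left(3 + 3 \left(-4\right)\right) = - 456 \left(3 - 12\right) = \left(-456\right) \left(-9\right) = 4104$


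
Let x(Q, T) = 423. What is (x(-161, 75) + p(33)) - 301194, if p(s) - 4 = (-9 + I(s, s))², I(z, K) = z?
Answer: -300191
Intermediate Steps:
p(s) = 4 + (-9 + s)²
(x(-161, 75) + p(33)) - 301194 = (423 + (4 + (-9 + 33)²)) - 301194 = (423 + (4 + 24²)) - 301194 = (423 + (4 + 576)) - 301194 = (423 + 580) - 301194 = 1003 - 301194 = -300191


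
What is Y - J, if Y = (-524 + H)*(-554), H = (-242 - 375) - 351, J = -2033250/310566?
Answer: 42784325123/51761 ≈ 8.2657e+5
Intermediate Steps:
J = -338875/51761 (J = -2033250*1/310566 = -338875/51761 ≈ -6.5469)
H = -968 (H = -617 - 351 = -968)
Y = 826568 (Y = (-524 - 968)*(-554) = -1492*(-554) = 826568)
Y - J = 826568 - 1*(-338875/51761) = 826568 + 338875/51761 = 42784325123/51761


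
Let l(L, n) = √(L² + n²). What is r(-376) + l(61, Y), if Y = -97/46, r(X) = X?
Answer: -376 + √7883045/46 ≈ -314.96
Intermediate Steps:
Y = -97/46 (Y = -97*1/46 = -97/46 ≈ -2.1087)
r(-376) + l(61, Y) = -376 + √(61² + (-97/46)²) = -376 + √(3721 + 9409/2116) = -376 + √(7883045/2116) = -376 + √7883045/46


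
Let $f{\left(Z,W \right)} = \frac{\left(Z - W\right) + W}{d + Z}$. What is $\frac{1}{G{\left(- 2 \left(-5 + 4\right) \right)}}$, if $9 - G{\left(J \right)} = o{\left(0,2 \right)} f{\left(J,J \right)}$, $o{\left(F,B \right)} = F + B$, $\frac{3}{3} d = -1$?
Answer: $\frac{1}{5} \approx 0.2$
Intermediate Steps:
$d = -1$
$o{\left(F,B \right)} = B + F$
$f{\left(Z,W \right)} = \frac{Z}{-1 + Z}$ ($f{\left(Z,W \right)} = \frac{\left(Z - W\right) + W}{-1 + Z} = \frac{Z}{-1 + Z}$)
$G{\left(J \right)} = 9 - \frac{2 J}{-1 + J}$ ($G{\left(J \right)} = 9 - \left(2 + 0\right) \frac{J}{-1 + J} = 9 - 2 \frac{J}{-1 + J} = 9 - \frac{2 J}{-1 + J}$)
$\frac{1}{G{\left(- 2 \left(-5 + 4\right) \right)}} = \frac{1}{\frac{1}{-1 - 2 \left(-5 + 4\right)} \left(-9 + 7 \left(- 2 \left(-5 + 4\right)\right)\right)} = \frac{1}{\frac{1}{-1 - -2} \left(-9 + 7 \left(\left(-2\right) \left(-1\right)\right)\right)} = \frac{1}{\frac{1}{-1 + 2} \left(-9 + 7 \cdot 2\right)} = \frac{1}{1^{-1} \left(-9 + 14\right)} = \frac{1}{1 \cdot 5} = \frac{1}{5}$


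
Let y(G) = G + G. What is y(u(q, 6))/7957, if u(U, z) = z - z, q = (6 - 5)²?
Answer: 0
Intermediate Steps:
q = 1 (q = 1² = 1)
u(U, z) = 0
y(G) = 2*G
y(u(q, 6))/7957 = (2*0)/7957 = 0*(1/7957) = 0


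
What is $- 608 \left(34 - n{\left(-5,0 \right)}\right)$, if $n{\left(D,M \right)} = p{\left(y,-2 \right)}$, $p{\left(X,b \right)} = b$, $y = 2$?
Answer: $-21888$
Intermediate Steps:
$n{\left(D,M \right)} = -2$
$- 608 \left(34 - n{\left(-5,0 \right)}\right) = - 608 \left(34 - -2\right) = - 608 \left(34 + 2\right) = \left(-608\right) 36 = -21888$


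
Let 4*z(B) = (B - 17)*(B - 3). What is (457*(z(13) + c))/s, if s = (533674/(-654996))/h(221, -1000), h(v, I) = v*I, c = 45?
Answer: 1157671042710000/266837 ≈ 4.3385e+9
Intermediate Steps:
z(B) = (-17 + B)*(-3 + B)/4 (z(B) = ((B - 17)*(B - 3))/4 = ((-17 + B)*(-3 + B))/4 = (-17 + B)*(-3 + B)/4)
h(v, I) = I*v
s = 266837/72377058000 (s = (533674/(-654996))/((-1000*221)) = (533674*(-1/654996))/(-221000) = -266837/327498*(-1/221000) = 266837/72377058000 ≈ 3.6868e-6)
(457*(z(13) + c))/s = (457*((51/4 - 5*13 + (1/4)*13**2) + 45))/(266837/72377058000) = (457*((51/4 - 65 + (1/4)*169) + 45))*(72377058000/266837) = (457*((51/4 - 65 + 169/4) + 45))*(72377058000/266837) = (457*(-10 + 45))*(72377058000/266837) = (457*35)*(72377058000/266837) = 15995*(72377058000/266837) = 1157671042710000/266837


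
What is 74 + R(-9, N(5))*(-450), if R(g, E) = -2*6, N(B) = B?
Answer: 5474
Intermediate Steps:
R(g, E) = -12
74 + R(-9, N(5))*(-450) = 74 - 12*(-450) = 74 + 5400 = 5474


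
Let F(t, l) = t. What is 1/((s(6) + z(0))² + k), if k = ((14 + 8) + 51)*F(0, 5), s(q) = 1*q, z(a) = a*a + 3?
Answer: 1/81 ≈ 0.012346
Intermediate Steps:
z(a) = 3 + a² (z(a) = a² + 3 = 3 + a²)
s(q) = q
k = 0 (k = ((14 + 8) + 51)*0 = (22 + 51)*0 = 73*0 = 0)
1/((s(6) + z(0))² + k) = 1/((6 + (3 + 0²))² + 0) = 1/((6 + (3 + 0))² + 0) = 1/((6 + 3)² + 0) = 1/(9² + 0) = 1/(81 + 0) = 1/81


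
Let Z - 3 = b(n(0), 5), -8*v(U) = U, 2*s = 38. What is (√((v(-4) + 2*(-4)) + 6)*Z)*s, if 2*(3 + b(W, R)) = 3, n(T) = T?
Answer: 57*I*√6/4 ≈ 34.905*I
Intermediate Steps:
s = 19 (s = (½)*38 = 19)
b(W, R) = -3/2 (b(W, R) = -3 + (½)*3 = -3 + 3/2 = -3/2)
v(U) = -U/8
Z = 3/2 (Z = 3 - 3/2 = 3/2 ≈ 1.5000)
(√((v(-4) + 2*(-4)) + 6)*Z)*s = (√((-⅛*(-4) + 2*(-4)) + 6)*(3/2))*19 = (√((½ - 8) + 6)*(3/2))*19 = (√(-15/2 + 6)*(3/2))*19 = (√(-3/2)*(3/2))*19 = ((I*√6/2)*(3/2))*19 = (3*I*√6/4)*19 = 57*I*√6/4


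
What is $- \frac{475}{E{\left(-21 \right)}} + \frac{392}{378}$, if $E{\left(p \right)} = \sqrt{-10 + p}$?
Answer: $\frac{28}{27} + \frac{475 i \sqrt{31}}{31} \approx 1.037 + 85.313 i$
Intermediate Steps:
$- \frac{475}{E{\left(-21 \right)}} + \frac{392}{378} = - \frac{475}{\sqrt{-10 - 21}} + \frac{392}{378} = - \frac{475}{\sqrt{-31}} + 392 \cdot \frac{1}{378} = - \frac{475}{i \sqrt{31}} + \frac{28}{27} = - 475 \left(- \frac{i \sqrt{31}}{31}\right) + \frac{28}{27} = \frac{475 i \sqrt{31}}{31} + \frac{28}{27} = \frac{28}{27} + \frac{475 i \sqrt{31}}{31}$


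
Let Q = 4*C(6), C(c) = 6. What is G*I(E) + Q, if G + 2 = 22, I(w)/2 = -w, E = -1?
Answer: 64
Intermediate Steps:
I(w) = -2*w (I(w) = 2*(-w) = -2*w)
G = 20 (G = -2 + 22 = 20)
Q = 24 (Q = 4*6 = 24)
G*I(E) + Q = 20*(-2*(-1)) + 24 = 20*2 + 24 = 40 + 24 = 64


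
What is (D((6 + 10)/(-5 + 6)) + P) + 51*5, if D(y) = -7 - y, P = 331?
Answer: 563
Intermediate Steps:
(D((6 + 10)/(-5 + 6)) + P) + 51*5 = ((-7 - (6 + 10)/(-5 + 6)) + 331) + 51*5 = ((-7 - 16/1) + 331) + 255 = ((-7 - 16) + 331) + 255 = (-23 + 331) + 255 = 308 + 255 = 563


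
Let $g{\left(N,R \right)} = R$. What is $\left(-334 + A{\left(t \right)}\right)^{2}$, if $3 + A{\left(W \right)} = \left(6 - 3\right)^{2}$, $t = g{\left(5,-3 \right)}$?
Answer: $107584$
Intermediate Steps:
$t = -3$
$A{\left(W \right)} = 6$ ($A{\left(W \right)} = -3 + \left(6 - 3\right)^{2} = -3 + 3^{2} = -3 + 9 = 6$)
$\left(-334 + A{\left(t \right)}\right)^{2} = \left(-334 + 6\right)^{2} = \left(-328\right)^{2} = 107584$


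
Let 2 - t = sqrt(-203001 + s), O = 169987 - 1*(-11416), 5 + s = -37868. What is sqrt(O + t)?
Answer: sqrt(181405 - I*sqrt(240874)) ≈ 425.92 - 0.5761*I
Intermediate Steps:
s = -37873 (s = -5 - 37868 = -37873)
O = 181403 (O = 169987 + 11416 = 181403)
t = 2 - I*sqrt(240874) (t = 2 - sqrt(-203001 - 37873) = 2 - sqrt(-240874) = 2 - I*sqrt(240874) ≈ 2.0 - 490.79*I)
sqrt(O + t) = sqrt(181403 + (2 - I*sqrt(240874))) = sqrt(181405 - I*sqrt(240874))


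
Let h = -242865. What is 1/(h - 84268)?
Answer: -1/327133 ≈ -3.0569e-6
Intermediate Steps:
1/(h - 84268) = 1/(-242865 - 84268) = 1/(-327133) = -1/327133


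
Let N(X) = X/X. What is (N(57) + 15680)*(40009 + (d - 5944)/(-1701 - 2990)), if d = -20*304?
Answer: 2943233424483/4691 ≈ 6.2742e+8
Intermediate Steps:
d = -6080
N(X) = 1
(N(57) + 15680)*(40009 + (d - 5944)/(-1701 - 2990)) = (1 + 15680)*(40009 + (-6080 - 5944)/(-1701 - 2990)) = 15681*(40009 - 12024/(-4691)) = 15681*(40009 - 12024*(-1/4691)) = 15681*(40009 + 12024/4691) = 15681*(187694243/4691) = 2943233424483/4691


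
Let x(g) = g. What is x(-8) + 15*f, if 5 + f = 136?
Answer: 1957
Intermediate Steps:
f = 131 (f = -5 + 136 = 131)
x(-8) + 15*f = -8 + 15*131 = -8 + 1965 = 1957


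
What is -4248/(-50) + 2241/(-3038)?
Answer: 6396687/75950 ≈ 84.222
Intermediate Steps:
-4248/(-50) + 2241/(-3038) = -4248*(-1/50) + 2241*(-1/3038) = 2124/25 - 2241/3038 = 6396687/75950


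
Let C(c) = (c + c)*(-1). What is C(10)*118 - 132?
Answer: -2492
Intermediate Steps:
C(c) = -2*c (C(c) = (2*c)*(-1) = -2*c)
C(10)*118 - 132 = -2*10*118 - 132 = -20*118 - 132 = -2360 - 132 = -2492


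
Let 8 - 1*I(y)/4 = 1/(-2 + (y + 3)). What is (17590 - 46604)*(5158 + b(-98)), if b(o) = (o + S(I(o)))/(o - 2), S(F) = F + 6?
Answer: -362953650456/2425 ≈ -1.4967e+8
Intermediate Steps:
I(y) = 32 - 4/(1 + y) (I(y) = 32 - 4/(-2 + (y + 3)) = 32 - 4/(-2 + (3 + y)) = 32 - 4/(1 + y))
S(F) = 6 + F
b(o) = (6 + o + 4*(7 + 8*o)/(1 + o))/(-2 + o) (b(o) = (o + (6 + 4*(7 + 8*o)/(1 + o)))/(o - 2) = (6 + o + 4*(7 + 8*o)/(1 + o))/(-2 + o))
(17590 - 46604)*(5158 + b(-98)) = (17590 - 46604)*(5158 + (34 + (-98)² + 39*(-98))/(-2 + (-98)² - 1*(-98))) = -29014*(5158 + (34 + 9604 - 3822)/(-2 + 9604 + 98)) = -29014*(5158 + 5816/9700) = -29014*(5158 + (1/9700)*5816) = -29014*(5158 + 1454/2425) = -29014*12509604/2425 = -362953650456/2425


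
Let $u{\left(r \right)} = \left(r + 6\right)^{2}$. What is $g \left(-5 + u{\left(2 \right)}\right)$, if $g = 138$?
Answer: $8142$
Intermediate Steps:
$u{\left(r \right)} = \left(6 + r\right)^{2}$
$g \left(-5 + u{\left(2 \right)}\right) = 138 \left(-5 + \left(6 + 2\right)^{2}\right) = 138 \left(-5 + 8^{2}\right) = 138 \left(-5 + 64\right) = 138 \cdot 59 = 8142$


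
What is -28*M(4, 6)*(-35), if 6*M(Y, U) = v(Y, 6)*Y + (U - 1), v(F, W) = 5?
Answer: 12250/3 ≈ 4083.3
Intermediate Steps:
M(Y, U) = -⅙ + U/6 + 5*Y/6 (M(Y, U) = (5*Y + (U - 1))/6 = (5*Y + (-1 + U))/6 = (-1 + U + 5*Y)/6 = -⅙ + U/6 + 5*Y/6)
-28*M(4, 6)*(-35) = -28*(-⅙ + (⅙)*6 + (⅚)*4)*(-35) = -28*(-⅙ + 1 + 10/3)*(-35) = -28*25/6*(-35) = -350/3*(-35) = 12250/3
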